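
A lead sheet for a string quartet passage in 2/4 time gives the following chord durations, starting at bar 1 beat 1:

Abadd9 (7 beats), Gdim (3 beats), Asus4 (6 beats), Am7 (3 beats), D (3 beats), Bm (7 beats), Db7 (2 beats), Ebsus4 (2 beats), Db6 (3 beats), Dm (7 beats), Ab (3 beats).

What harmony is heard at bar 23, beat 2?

Beat 2 of bar 23 is beat (23−1)×2 + 2 = 46 overall.
Running totals: Abadd9 ends at 7, Gdim ends at 10, Asus4 ends at 16, Am7 ends at 19, D ends at 22, Bm ends at 29, Db7 ends at 31, Ebsus4 ends at 33, Db6 ends at 36, Dm ends at 43, Ab ends at 46.
Beat 46 falls within Ab.

Ab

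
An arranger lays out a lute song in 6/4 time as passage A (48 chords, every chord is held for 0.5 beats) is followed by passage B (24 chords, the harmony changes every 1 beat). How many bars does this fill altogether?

8 bars

A: 48 × 0.5 = 24 beats = 4 bars.
B: 24 × 1 = 24 beats = 4 bars.
Total: 4 + 4 = 8 bars.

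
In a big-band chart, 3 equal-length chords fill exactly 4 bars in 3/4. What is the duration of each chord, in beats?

4 bars × 3 beats/bar = 12 beats total.
12 beats ÷ 3 chords = 4 beats per chord.
(That is a whole note.)

4 beats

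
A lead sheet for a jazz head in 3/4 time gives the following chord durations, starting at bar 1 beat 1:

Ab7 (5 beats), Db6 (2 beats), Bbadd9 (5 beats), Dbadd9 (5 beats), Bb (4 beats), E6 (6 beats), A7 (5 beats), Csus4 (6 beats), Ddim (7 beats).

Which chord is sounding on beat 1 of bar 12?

Csus4

Beat 1 of bar 12 is beat (12−1)×3 + 1 = 34 overall.
Running totals: Ab7 ends at 5, Db6 ends at 7, Bbadd9 ends at 12, Dbadd9 ends at 17, Bb ends at 21, E6 ends at 27, A7 ends at 32, Csus4 ends at 38.
Beat 34 falls within Csus4.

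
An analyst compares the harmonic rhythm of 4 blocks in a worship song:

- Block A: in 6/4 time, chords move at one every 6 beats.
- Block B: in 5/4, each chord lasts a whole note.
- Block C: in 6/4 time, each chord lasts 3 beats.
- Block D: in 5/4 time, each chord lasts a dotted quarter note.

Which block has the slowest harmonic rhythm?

A: 6 beats/bar ÷ 6 beats/chord = 1 chord/bar.
B: 5 beats/bar ÷ 4 beats/chord = 1.25 chords/bar.
C: 6 beats/bar ÷ 3 beats/chord = 2 chords/bar.
D: 5 beats/bar ÷ 1.5 beats/chord = 10/3 chords/bar.
Slowest is A at 1 chords/bar.

Block A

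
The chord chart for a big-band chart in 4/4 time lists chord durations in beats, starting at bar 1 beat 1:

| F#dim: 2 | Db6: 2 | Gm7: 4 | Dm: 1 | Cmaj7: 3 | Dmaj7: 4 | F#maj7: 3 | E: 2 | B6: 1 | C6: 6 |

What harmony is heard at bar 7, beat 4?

C6

Beat 4 of bar 7 is beat (7−1)×4 + 4 = 28 overall.
Running totals: F#dim ends at 2, Db6 ends at 4, Gm7 ends at 8, Dm ends at 9, Cmaj7 ends at 12, Dmaj7 ends at 16, F#maj7 ends at 19, E ends at 21, B6 ends at 22, C6 ends at 28.
Beat 28 falls within C6.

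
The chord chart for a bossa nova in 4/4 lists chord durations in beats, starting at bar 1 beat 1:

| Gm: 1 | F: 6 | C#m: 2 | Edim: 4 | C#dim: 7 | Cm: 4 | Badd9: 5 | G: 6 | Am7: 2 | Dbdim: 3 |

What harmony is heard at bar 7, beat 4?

Beat 4 of bar 7 is beat (7−1)×4 + 4 = 28 overall.
Running totals: Gm ends at 1, F ends at 7, C#m ends at 9, Edim ends at 13, C#dim ends at 20, Cm ends at 24, Badd9 ends at 29.
Beat 28 falls within Badd9.

Badd9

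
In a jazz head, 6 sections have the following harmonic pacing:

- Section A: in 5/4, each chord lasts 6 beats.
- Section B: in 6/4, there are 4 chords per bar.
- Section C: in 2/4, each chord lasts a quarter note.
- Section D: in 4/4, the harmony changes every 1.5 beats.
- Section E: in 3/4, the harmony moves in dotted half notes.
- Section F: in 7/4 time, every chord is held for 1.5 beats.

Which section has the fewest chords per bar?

A: 5/6 = 5/6 chords/bar.
B: 6/1.5 = 4 chords/bar.
C: 2/1 = 2 chords/bar.
D: 4/1.5 = 8/3 chords/bar.
E: 3/3 = 1 chord/bar.
F: 7/1.5 = 14/3 chords/bar.
Slowest is A at 5/6 chords/bar.

Section A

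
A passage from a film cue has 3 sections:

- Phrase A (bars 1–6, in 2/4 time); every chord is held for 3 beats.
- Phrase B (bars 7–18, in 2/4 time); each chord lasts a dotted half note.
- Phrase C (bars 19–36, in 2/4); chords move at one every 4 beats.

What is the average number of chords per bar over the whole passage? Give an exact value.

7/12 chords per bar

A: 6 × 2 = 12 beats ÷ 3 = 4 chords.
B: 12 × 2 = 24 beats ÷ 3 = 8 chords.
C: 18 × 2 = 36 beats ÷ 4 = 9 chords.
Overall: 21 chords over 36 bars → 21/36 = 7/12 chords per bar.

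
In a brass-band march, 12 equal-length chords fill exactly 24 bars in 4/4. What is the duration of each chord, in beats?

8 beats

24 bars × 4 beats/bar = 96 beats total.
96 beats ÷ 12 chords = 8 beats per chord.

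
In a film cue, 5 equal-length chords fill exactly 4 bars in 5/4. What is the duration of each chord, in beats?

4 beats

4 bars × 5 beats/bar = 20 beats total.
20 beats ÷ 5 chords = 4 beats per chord.
(That is a whole note.)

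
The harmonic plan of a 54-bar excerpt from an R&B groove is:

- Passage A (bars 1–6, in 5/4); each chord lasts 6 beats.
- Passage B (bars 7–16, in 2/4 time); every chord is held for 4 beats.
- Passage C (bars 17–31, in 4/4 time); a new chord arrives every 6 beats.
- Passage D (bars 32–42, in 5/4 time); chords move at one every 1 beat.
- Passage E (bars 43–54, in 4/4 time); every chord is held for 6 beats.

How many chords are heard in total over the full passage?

83 chords

A has 30 beats and chords last 6 each, so 5 chords.
B has 20 beats and chords last 4 each, so 5 chords.
C has 60 beats and chords last 6 each, so 10 chords.
D has 55 beats and chords last 1 each, so 55 chords.
E has 48 beats and chords last 6 each, so 8 chords.
Total: 5 + 5 + 10 + 55 + 8 = 83.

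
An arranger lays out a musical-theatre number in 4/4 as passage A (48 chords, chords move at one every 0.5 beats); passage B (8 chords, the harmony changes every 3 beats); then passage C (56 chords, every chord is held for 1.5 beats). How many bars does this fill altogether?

33 bars

A: 48 × 0.5 = 24 beats = 6 bars.
B: 8 × 3 = 24 beats = 6 bars.
C: 56 × 1.5 = 84 beats = 21 bars.
Total: 6 + 6 + 21 = 33 bars.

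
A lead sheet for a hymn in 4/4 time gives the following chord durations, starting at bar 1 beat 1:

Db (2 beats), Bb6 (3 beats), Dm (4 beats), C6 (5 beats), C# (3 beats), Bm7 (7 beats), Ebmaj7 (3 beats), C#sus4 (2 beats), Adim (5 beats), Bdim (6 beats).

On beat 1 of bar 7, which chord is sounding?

Beat 1 of bar 7 is beat (7−1)×4 + 1 = 25 overall.
Running totals: Db ends at 2, Bb6 ends at 5, Dm ends at 9, C6 ends at 14, C# ends at 17, Bm7 ends at 24, Ebmaj7 ends at 27.
Beat 25 falls within Ebmaj7.

Ebmaj7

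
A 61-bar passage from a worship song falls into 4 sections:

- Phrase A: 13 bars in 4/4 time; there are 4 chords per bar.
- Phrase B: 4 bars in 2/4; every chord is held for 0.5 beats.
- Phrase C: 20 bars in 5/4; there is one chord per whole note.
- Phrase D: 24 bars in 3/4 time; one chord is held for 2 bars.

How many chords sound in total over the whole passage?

105 chords

A has 52 beats and chords last 1 each, so 52 chords.
B has 8 beats and chords last 0.5 each, so 16 chords.
C has 100 beats and chords last 4 each, so 25 chords.
D has 72 beats and chords last 6 each, so 12 chords.
Total: 52 + 16 + 25 + 12 = 105.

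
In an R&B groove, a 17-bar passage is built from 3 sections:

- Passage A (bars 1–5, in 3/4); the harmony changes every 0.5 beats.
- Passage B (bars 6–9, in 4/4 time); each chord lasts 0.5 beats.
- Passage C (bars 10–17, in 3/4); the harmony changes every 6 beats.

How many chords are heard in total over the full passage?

A: 5 bars × 3 beats = 15 beats; 0.5 beats/chord → 30 chords.
B: 4 bars × 4 beats = 16 beats; 0.5 beats/chord → 32 chords.
C: 8 bars × 3 beats = 24 beats; 6 beats/chord → 4 chords.
Total: 30 + 32 + 4 = 66.

66 chords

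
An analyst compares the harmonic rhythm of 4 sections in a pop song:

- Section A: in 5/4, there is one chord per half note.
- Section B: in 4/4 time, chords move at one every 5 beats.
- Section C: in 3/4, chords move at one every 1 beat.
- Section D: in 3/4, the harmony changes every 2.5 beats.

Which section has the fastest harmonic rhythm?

Section C

A: each chord is 2 beats in 5/4, so 2.5 per bar.
B: each chord is 5 beats in 4/4, so 0.8 per bar.
C: each chord is 1 beat in 3/4, so 3 per bar.
D: each chord is 2.5 beats in 3/4, so 1.2 per bar.
Fastest is C at 3 chords/bar.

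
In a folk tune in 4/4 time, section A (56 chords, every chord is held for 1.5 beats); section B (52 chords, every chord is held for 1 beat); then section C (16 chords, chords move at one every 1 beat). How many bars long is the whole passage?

38 bars

A: 56 × 1.5 = 84 beats = 21 bars.
B: 52 × 1 = 52 beats = 13 bars.
C: 16 × 1 = 16 beats = 4 bars.
Total: 21 + 13 + 4 = 38 bars.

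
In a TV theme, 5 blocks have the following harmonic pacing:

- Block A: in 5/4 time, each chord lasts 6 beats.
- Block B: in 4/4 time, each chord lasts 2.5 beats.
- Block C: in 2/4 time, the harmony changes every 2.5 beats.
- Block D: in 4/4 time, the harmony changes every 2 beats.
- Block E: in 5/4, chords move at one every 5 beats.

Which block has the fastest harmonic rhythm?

Block D

A: 5 beats/bar ÷ 6 beats/chord = 5/6 chords/bar.
B: 4 beats/bar ÷ 2.5 beats/chord = 1.6 chords/bar.
C: 2 beats/bar ÷ 2.5 beats/chord = 0.8 chords/bar.
D: 4 beats/bar ÷ 2 beats/chord = 2 chords/bar.
E: 5 beats/bar ÷ 5 beats/chord = 1 chord/bar.
Fastest is D at 2 chords/bar.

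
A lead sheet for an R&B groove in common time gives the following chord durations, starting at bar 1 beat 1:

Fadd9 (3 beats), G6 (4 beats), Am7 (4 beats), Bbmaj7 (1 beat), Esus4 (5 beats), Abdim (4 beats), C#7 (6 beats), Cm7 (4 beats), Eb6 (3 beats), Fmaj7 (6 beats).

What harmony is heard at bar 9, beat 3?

Fmaj7

Beat 3 of bar 9 is beat (9−1)×4 + 3 = 35 overall.
Running totals: Fadd9 ends at 3, G6 ends at 7, Am7 ends at 11, Bbmaj7 ends at 12, Esus4 ends at 17, Abdim ends at 21, C#7 ends at 27, Cm7 ends at 31, Eb6 ends at 34, Fmaj7 ends at 40.
Beat 35 falls within Fmaj7.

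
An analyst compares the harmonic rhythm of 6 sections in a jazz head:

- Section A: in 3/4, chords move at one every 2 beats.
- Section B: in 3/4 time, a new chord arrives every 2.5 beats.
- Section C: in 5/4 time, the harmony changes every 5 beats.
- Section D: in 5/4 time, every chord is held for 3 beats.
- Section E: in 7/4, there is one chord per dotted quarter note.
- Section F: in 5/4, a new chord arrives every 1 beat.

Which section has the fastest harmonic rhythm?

Section F

A: 3/2 = 1.5 chords/bar.
B: 3/2.5 = 1.2 chords/bar.
C: 5/5 = 1 chord/bar.
D: 5/3 = 5/3 chords/bar.
E: 7/1.5 = 14/3 chords/bar.
F: 5/1 = 5 chords/bar.
Fastest is F at 5 chords/bar.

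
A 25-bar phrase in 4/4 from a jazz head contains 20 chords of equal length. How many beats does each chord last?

5 beats

25 bars × 4 beats/bar = 100 beats total.
100 beats ÷ 20 chords = 5 beats per chord.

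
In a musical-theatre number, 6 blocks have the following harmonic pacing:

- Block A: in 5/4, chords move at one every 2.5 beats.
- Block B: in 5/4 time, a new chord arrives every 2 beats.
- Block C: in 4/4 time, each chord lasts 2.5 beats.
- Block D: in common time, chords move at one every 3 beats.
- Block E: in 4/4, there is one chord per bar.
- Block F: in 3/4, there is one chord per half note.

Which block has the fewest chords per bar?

Block E

A: each chord is 2.5 beats in 5/4, so 2 per bar.
B: each chord is 2 beats in 5/4, so 2.5 per bar.
C: each chord is 2.5 beats in 4/4, so 1.6 per bar.
D: each chord is 3 beats in 4/4, so 4/3 per bar.
E: each chord is 4 beats in 4/4, so 1 per bar.
F: each chord is 2 beats in 3/4, so 1.5 per bar.
Slowest is E at 1 chords/bar.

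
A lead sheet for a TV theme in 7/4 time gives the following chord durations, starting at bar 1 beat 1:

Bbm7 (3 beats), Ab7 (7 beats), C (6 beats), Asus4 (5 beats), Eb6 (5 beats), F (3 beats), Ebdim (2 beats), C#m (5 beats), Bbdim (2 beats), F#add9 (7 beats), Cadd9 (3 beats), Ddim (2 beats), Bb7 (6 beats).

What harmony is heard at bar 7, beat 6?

Cadd9

Beat 6 of bar 7 is beat (7−1)×7 + 6 = 48 overall.
Running totals: Bbm7 ends at 3, Ab7 ends at 10, C ends at 16, Asus4 ends at 21, Eb6 ends at 26, F ends at 29, Ebdim ends at 31, C#m ends at 36, Bbdim ends at 38, F#add9 ends at 45, Cadd9 ends at 48.
Beat 48 falls within Cadd9.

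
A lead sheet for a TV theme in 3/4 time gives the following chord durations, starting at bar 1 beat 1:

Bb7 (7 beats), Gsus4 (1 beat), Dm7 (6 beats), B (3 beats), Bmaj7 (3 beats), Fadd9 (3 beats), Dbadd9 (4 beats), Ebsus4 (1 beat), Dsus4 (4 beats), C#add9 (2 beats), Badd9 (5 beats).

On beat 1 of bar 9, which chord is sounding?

Beat 1 of bar 9 is beat (9−1)×3 + 1 = 25 overall.
Running totals: Bb7 ends at 7, Gsus4 ends at 8, Dm7 ends at 14, B ends at 17, Bmaj7 ends at 20, Fadd9 ends at 23, Dbadd9 ends at 27.
Beat 25 falls within Dbadd9.

Dbadd9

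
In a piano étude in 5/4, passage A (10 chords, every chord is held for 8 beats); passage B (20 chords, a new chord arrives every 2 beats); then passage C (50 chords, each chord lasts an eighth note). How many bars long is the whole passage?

A: 10 × 8 = 80 beats = 16 bars.
B: 20 × 2 = 40 beats = 8 bars.
C: 50 × 0.5 = 25 beats = 5 bars.
Total: 16 + 8 + 5 = 29 bars.

29 bars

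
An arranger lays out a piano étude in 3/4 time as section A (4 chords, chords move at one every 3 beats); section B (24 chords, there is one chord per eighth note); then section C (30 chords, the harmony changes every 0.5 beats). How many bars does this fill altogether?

13 bars

A: 4 × 3 = 12 beats = 4 bars.
B: 24 × 0.5 = 12 beats = 4 bars.
C: 30 × 0.5 = 15 beats = 5 bars.
Total: 4 + 4 + 5 = 13 bars.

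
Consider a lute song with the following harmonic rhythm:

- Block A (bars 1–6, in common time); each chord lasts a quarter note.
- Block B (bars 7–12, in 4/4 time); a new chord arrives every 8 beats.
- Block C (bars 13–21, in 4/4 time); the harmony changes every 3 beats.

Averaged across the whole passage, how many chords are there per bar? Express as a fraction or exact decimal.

13/7 chords per bar

A: 6 × 4 = 24 beats ÷ 1 = 24 chords.
B: 6 × 4 = 24 beats ÷ 8 = 3 chords.
C: 9 × 4 = 36 beats ÷ 3 = 12 chords.
Overall: 39 chords over 21 bars → 39/21 = 13/7 chords per bar.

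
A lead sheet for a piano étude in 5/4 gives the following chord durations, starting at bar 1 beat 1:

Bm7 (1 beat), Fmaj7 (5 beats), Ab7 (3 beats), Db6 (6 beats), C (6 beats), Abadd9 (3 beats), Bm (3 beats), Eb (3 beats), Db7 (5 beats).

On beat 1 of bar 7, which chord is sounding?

Db7

Beat 1 of bar 7 is beat (7−1)×5 + 1 = 31 overall.
Running totals: Bm7 ends at 1, Fmaj7 ends at 6, Ab7 ends at 9, Db6 ends at 15, C ends at 21, Abadd9 ends at 24, Bm ends at 27, Eb ends at 30, Db7 ends at 35.
Beat 31 falls within Db7.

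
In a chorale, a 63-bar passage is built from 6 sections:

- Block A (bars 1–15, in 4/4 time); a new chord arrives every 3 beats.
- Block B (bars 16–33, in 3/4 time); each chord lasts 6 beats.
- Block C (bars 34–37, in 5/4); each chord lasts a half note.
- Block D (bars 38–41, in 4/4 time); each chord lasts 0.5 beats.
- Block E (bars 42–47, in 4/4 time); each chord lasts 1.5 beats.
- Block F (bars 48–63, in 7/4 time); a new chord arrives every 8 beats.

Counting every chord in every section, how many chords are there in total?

A: 15 bars × 4 beats = 60 beats; 3 beats/chord → 20 chords.
B: 18 bars × 3 beats = 54 beats; 6 beats/chord → 9 chords.
C: 4 bars × 5 beats = 20 beats; 2 beats/chord → 10 chords.
D: 4 bars × 4 beats = 16 beats; 0.5 beats/chord → 32 chords.
E: 6 bars × 4 beats = 24 beats; 1.5 beats/chord → 16 chords.
F: 16 bars × 7 beats = 112 beats; 8 beats/chord → 14 chords.
Total: 20 + 9 + 10 + 32 + 16 + 14 = 101.

101 chords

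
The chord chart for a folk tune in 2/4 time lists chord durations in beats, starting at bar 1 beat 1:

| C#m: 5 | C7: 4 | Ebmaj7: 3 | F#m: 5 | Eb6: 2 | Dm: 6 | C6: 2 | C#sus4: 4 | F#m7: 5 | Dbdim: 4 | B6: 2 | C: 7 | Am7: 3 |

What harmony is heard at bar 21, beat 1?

B6

Beat 1 of bar 21 is beat (21−1)×2 + 1 = 41 overall.
Running totals: C#m ends at 5, C7 ends at 9, Ebmaj7 ends at 12, F#m ends at 17, Eb6 ends at 19, Dm ends at 25, C6 ends at 27, C#sus4 ends at 31, F#m7 ends at 36, Dbdim ends at 40, B6 ends at 42.
Beat 41 falls within B6.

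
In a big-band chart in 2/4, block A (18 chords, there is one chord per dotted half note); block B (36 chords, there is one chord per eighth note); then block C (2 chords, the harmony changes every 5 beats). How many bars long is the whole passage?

A: 18 × 3 = 54 beats = 27 bars.
B: 36 × 0.5 = 18 beats = 9 bars.
C: 2 × 5 = 10 beats = 5 bars.
Total: 27 + 9 + 5 = 41 bars.

41 bars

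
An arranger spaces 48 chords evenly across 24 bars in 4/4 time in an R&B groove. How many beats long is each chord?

24 bars × 4 beats/bar = 96 beats total.
96 beats ÷ 48 chords = 2 beats per chord.
(That is a half note.)

2 beats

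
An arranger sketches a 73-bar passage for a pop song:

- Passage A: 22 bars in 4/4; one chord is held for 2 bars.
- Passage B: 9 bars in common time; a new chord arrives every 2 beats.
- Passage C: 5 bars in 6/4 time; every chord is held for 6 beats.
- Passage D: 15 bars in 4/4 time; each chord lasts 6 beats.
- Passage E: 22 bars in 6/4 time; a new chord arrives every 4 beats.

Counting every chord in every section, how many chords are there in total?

A: 22·4 = 88 beats, 88/8 = 11 chords.
B: 9·4 = 36 beats, 36/2 = 18 chords.
C: 5·6 = 30 beats, 30/6 = 5 chords.
D: 15·4 = 60 beats, 60/6 = 10 chords.
E: 22·6 = 132 beats, 132/4 = 33 chords.
Total: 11 + 18 + 5 + 10 + 33 = 77.

77 chords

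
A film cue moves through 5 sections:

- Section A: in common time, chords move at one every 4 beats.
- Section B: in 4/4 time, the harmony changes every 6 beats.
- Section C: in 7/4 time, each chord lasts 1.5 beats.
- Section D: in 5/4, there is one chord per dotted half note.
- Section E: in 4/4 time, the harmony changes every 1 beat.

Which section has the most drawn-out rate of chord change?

A: 4/4 = 1 chord/bar.
B: 4/6 = 2/3 chords/bar.
C: 7/1.5 = 14/3 chords/bar.
D: 5/3 = 5/3 chords/bar.
E: 4/1 = 4 chords/bar.
Slowest is B at 2/3 chords/bar.

Section B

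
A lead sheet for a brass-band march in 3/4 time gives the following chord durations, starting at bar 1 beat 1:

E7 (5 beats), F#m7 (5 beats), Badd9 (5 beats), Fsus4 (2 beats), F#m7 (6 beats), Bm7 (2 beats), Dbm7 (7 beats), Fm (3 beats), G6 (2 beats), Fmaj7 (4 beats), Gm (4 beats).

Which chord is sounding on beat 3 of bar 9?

Dbm7

Beat 3 of bar 9 is beat (9−1)×3 + 3 = 27 overall.
Running totals: E7 ends at 5, F#m7 ends at 10, Badd9 ends at 15, Fsus4 ends at 17, F#m7 ends at 23, Bm7 ends at 25, Dbm7 ends at 32.
Beat 27 falls within Dbm7.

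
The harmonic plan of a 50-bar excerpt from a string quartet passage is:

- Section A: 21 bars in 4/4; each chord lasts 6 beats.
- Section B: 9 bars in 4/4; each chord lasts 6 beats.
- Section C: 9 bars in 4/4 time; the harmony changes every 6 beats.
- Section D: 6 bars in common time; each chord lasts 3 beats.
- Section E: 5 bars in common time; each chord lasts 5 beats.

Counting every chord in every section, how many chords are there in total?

38 chords

A: 21 bars × 4 beats = 84 beats; 6 beats/chord → 14 chords.
B: 9 bars × 4 beats = 36 beats; 6 beats/chord → 6 chords.
C: 9 bars × 4 beats = 36 beats; 6 beats/chord → 6 chords.
D: 6 bars × 4 beats = 24 beats; 3 beats/chord → 8 chords.
E: 5 bars × 4 beats = 20 beats; 5 beats/chord → 4 chords.
Total: 14 + 6 + 6 + 8 + 4 = 38.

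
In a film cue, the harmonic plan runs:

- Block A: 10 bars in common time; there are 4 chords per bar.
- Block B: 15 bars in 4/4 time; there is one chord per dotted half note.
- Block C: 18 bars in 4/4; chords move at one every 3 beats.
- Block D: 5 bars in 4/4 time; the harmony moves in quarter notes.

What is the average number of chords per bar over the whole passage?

13/6 chords per bar

A: 10 × 4 = 40 beats ÷ 1 = 40 chords.
B: 15 × 4 = 60 beats ÷ 3 = 20 chords.
C: 18 × 4 = 72 beats ÷ 3 = 24 chords.
D: 5 × 4 = 20 beats ÷ 1 = 20 chords.
Overall: 104 chords over 48 bars → 104/48 = 13/6 chords per bar.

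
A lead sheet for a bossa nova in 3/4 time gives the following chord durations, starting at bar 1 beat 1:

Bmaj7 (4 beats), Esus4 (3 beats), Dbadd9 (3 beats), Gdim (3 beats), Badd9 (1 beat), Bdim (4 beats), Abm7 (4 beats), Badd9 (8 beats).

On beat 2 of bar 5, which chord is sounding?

Badd9

Beat 2 of bar 5 is beat (5−1)×3 + 2 = 14 overall.
Running totals: Bmaj7 ends at 4, Esus4 ends at 7, Dbadd9 ends at 10, Gdim ends at 13, Badd9 ends at 14.
Beat 14 falls within Badd9.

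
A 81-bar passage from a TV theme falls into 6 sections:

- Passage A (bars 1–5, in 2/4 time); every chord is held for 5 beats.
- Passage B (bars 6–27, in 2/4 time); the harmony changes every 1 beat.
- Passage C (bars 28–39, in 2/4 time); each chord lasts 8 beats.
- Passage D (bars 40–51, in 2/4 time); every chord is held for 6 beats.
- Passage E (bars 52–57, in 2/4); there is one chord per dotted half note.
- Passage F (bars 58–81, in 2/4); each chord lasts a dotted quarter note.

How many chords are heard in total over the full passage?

89 chords

A has 10 beats and chords last 5 each, so 2 chords.
B has 44 beats and chords last 1 each, so 44 chords.
C has 24 beats and chords last 8 each, so 3 chords.
D has 24 beats and chords last 6 each, so 4 chords.
E has 12 beats and chords last 3 each, so 4 chords.
F has 48 beats and chords last 1.5 each, so 32 chords.
Total: 2 + 44 + 3 + 4 + 4 + 32 = 89.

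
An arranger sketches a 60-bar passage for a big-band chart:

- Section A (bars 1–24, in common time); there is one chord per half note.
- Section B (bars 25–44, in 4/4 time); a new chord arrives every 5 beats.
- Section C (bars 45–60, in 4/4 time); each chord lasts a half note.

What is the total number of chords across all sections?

A: 24 bars × 4 beats = 96 beats; 2 beats/chord → 48 chords.
B: 20 bars × 4 beats = 80 beats; 5 beats/chord → 16 chords.
C: 16 bars × 4 beats = 64 beats; 2 beats/chord → 32 chords.
Total: 48 + 16 + 32 = 96.

96 chords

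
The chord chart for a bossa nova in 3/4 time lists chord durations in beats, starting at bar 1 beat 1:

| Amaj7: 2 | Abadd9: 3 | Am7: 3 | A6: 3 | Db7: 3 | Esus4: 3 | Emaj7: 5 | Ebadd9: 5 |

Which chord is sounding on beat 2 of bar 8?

Beat 2 of bar 8 is beat (8−1)×3 + 2 = 23 overall.
Running totals: Amaj7 ends at 2, Abadd9 ends at 5, Am7 ends at 8, A6 ends at 11, Db7 ends at 14, Esus4 ends at 17, Emaj7 ends at 22, Ebadd9 ends at 27.
Beat 23 falls within Ebadd9.

Ebadd9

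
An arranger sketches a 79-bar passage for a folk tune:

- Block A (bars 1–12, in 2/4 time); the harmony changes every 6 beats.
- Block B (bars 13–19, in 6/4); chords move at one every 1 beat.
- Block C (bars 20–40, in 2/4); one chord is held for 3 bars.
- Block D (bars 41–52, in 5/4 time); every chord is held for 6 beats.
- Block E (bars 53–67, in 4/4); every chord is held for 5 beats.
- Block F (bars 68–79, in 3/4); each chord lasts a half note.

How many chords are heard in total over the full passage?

93 chords

A has 24 beats and chords last 6 each, so 4 chords.
B has 42 beats and chords last 1 each, so 42 chords.
C has 42 beats and chords last 6 each, so 7 chords.
D has 60 beats and chords last 6 each, so 10 chords.
E has 60 beats and chords last 5 each, so 12 chords.
F has 36 beats and chords last 2 each, so 18 chords.
Total: 4 + 42 + 7 + 10 + 12 + 18 = 93.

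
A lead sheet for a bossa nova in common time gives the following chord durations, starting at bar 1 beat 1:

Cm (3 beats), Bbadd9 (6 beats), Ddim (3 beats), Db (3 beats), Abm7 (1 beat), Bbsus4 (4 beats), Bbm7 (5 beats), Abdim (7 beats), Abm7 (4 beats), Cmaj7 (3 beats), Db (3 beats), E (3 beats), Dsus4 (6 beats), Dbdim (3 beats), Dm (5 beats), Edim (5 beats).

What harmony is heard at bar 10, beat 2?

Beat 2 of bar 10 is beat (10−1)×4 + 2 = 38 overall.
Running totals: Cm ends at 3, Bbadd9 ends at 9, Ddim ends at 12, Db ends at 15, Abm7 ends at 16, Bbsus4 ends at 20, Bbm7 ends at 25, Abdim ends at 32, Abm7 ends at 36, Cmaj7 ends at 39.
Beat 38 falls within Cmaj7.

Cmaj7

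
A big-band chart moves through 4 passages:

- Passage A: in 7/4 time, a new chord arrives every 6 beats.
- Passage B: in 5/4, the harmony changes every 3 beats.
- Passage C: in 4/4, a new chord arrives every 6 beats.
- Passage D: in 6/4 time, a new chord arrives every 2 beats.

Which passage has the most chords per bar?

A: 7 beats/bar ÷ 6 beats/chord = 7/6 chords/bar.
B: 5 beats/bar ÷ 3 beats/chord = 5/3 chords/bar.
C: 4 beats/bar ÷ 6 beats/chord = 2/3 chords/bar.
D: 6 beats/bar ÷ 2 beats/chord = 3 chords/bar.
Fastest is D at 3 chords/bar.

Passage D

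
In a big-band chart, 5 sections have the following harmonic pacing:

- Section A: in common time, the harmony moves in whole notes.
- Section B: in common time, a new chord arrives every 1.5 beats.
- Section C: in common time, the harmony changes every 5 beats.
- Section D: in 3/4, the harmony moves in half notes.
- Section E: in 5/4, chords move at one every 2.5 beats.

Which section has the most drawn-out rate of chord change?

A: 4/4 = 1 chord/bar.
B: 4/1.5 = 8/3 chords/bar.
C: 4/5 = 0.8 chords/bar.
D: 3/2 = 1.5 chords/bar.
E: 5/2.5 = 2 chords/bar.
Slowest is C at 0.8 chords/bar.

Section C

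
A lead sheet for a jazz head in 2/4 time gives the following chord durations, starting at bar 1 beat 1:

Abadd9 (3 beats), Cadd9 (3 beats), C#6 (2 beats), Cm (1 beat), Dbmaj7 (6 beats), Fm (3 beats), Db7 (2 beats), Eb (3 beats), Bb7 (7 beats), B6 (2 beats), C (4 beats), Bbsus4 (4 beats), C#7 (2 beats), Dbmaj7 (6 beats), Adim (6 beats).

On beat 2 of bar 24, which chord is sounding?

Dbmaj7

Beat 2 of bar 24 is beat (24−1)×2 + 2 = 48 overall.
Running totals: Abadd9 ends at 3, Cadd9 ends at 6, C#6 ends at 8, Cm ends at 9, Dbmaj7 ends at 15, Fm ends at 18, Db7 ends at 20, Eb ends at 23, Bb7 ends at 30, B6 ends at 32, C ends at 36, Bbsus4 ends at 40, C#7 ends at 42, Dbmaj7 ends at 48.
Beat 48 falls within Dbmaj7.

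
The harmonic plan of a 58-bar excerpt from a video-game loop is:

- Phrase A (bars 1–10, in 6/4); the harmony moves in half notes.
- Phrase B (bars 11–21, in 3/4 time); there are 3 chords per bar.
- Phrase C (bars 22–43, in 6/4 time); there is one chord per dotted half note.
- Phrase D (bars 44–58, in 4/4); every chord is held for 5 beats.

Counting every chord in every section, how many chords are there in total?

119 chords

A: 10 bars × 6 beats = 60 beats; 2 beats/chord → 30 chords.
B: 11 bars × 3 beats = 33 beats; 1 beat/chord → 33 chords.
C: 22 bars × 6 beats = 132 beats; 3 beats/chord → 44 chords.
D: 15 bars × 4 beats = 60 beats; 5 beats/chord → 12 chords.
Total: 30 + 33 + 44 + 12 = 119.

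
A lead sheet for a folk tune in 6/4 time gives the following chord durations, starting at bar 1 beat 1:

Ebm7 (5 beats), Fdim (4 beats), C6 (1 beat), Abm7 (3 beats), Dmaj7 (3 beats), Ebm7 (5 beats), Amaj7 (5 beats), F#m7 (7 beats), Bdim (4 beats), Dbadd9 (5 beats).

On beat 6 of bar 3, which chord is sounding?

Beat 6 of bar 3 is beat (3−1)×6 + 6 = 18 overall.
Running totals: Ebm7 ends at 5, Fdim ends at 9, C6 ends at 10, Abm7 ends at 13, Dmaj7 ends at 16, Ebm7 ends at 21.
Beat 18 falls within Ebm7.

Ebm7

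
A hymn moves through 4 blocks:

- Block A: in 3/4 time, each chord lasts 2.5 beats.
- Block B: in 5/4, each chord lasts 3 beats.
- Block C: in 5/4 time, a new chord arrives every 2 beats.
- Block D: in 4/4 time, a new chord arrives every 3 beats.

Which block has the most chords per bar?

Block C

A: 3 beats/bar ÷ 2.5 beats/chord = 1.2 chords/bar.
B: 5 beats/bar ÷ 3 beats/chord = 5/3 chords/bar.
C: 5 beats/bar ÷ 2 beats/chord = 2.5 chords/bar.
D: 4 beats/bar ÷ 3 beats/chord = 4/3 chords/bar.
Fastest is C at 2.5 chords/bar.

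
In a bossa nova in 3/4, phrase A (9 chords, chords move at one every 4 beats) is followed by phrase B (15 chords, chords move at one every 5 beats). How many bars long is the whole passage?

A: 9 × 4 = 36 beats = 12 bars.
B: 15 × 5 = 75 beats = 25 bars.
Total: 12 + 25 = 37 bars.

37 bars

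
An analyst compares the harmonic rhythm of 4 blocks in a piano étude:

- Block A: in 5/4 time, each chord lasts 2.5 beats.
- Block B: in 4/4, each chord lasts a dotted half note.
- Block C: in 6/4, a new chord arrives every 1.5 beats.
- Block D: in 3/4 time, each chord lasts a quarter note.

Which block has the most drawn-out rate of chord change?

Block B

A: 5/2.5 = 2 chords/bar.
B: 4/3 = 4/3 chords/bar.
C: 6/1.5 = 4 chords/bar.
D: 3/1 = 3 chords/bar.
Slowest is B at 4/3 chords/bar.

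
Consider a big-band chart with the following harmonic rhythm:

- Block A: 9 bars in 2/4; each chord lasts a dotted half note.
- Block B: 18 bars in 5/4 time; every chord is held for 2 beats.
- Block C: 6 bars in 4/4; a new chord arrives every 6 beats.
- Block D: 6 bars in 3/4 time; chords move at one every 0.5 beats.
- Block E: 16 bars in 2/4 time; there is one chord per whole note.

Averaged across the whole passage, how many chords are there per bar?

1.8 chords per bar

A: 9 bars of 2 beats is 18 beats; at 3 beats each that's 6 chords.
B: 18 bars of 5 beats is 90 beats; at 2 beats each that's 45 chords.
C: 6 bars of 4 beats is 24 beats; at 6 beats each that's 4 chords.
D: 6 bars of 3 beats is 18 beats; at 0.5 beats each that's 36 chords.
E: 16 bars of 2 beats is 32 beats; at 4 beats each that's 8 chords.
Overall: 99 chords over 55 bars → 99/55 = 1.8 chords per bar.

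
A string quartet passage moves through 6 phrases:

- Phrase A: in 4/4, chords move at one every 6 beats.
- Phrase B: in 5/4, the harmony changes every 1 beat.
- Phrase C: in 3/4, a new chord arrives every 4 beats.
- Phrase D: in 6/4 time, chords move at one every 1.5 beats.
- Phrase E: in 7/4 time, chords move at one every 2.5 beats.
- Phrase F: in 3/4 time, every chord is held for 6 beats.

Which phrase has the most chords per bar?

A: 4/6 = 2/3 chords/bar.
B: 5/1 = 5 chords/bar.
C: 3/4 = 0.75 chords/bar.
D: 6/1.5 = 4 chords/bar.
E: 7/2.5 = 2.8 chords/bar.
F: 3/6 = 0.5 chords/bar.
Fastest is B at 5 chords/bar.

Phrase B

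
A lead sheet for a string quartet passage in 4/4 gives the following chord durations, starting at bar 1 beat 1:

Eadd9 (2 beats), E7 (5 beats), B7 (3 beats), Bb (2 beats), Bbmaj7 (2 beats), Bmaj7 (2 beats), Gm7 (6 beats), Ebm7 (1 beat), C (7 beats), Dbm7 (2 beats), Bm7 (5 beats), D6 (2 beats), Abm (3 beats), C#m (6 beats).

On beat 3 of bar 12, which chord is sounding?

Beat 3 of bar 12 is beat (12−1)×4 + 3 = 47 overall.
Running totals: Eadd9 ends at 2, E7 ends at 7, B7 ends at 10, Bb ends at 12, Bbmaj7 ends at 14, Bmaj7 ends at 16, Gm7 ends at 22, Ebm7 ends at 23, C ends at 30, Dbm7 ends at 32, Bm7 ends at 37, D6 ends at 39, Abm ends at 42, C#m ends at 48.
Beat 47 falls within C#m.

C#m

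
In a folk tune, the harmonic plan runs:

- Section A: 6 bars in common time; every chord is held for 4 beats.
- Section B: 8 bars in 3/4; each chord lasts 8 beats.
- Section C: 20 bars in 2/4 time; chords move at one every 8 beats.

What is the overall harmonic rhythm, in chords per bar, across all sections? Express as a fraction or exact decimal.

A: 6 bars of 4 beats is 24 beats; at 4 beats each that's 6 chords.
B: 8 bars of 3 beats is 24 beats; at 8 beats each that's 3 chords.
C: 20 bars of 2 beats is 40 beats; at 8 beats each that's 5 chords.
Overall: 14 chords over 34 bars → 14/34 = 7/17 chords per bar.

7/17 chords per bar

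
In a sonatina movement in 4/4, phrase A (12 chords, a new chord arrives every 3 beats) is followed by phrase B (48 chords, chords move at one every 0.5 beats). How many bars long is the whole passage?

A: 12 × 3 = 36 beats = 9 bars.
B: 48 × 0.5 = 24 beats = 6 bars.
Total: 9 + 6 = 15 bars.

15 bars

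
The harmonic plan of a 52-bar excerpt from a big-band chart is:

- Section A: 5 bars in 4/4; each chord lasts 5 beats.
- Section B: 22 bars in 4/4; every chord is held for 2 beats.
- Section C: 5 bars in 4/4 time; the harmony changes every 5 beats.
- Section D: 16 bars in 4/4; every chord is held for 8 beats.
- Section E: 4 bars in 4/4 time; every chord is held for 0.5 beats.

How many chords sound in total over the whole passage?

92 chords

A: 5 bars × 4 beats = 20 beats; 5 beats/chord → 4 chords.
B: 22 bars × 4 beats = 88 beats; 2 beats/chord → 44 chords.
C: 5 bars × 4 beats = 20 beats; 5 beats/chord → 4 chords.
D: 16 bars × 4 beats = 64 beats; 8 beats/chord → 8 chords.
E: 4 bars × 4 beats = 16 beats; 0.5 beats/chord → 32 chords.
Total: 4 + 44 + 4 + 8 + 32 = 92.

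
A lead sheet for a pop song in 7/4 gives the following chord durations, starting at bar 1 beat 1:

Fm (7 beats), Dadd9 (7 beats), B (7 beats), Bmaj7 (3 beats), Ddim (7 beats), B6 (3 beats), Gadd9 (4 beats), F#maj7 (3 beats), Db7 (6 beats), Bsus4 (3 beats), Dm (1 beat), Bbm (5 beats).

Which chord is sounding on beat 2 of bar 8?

Dm

Beat 2 of bar 8 is beat (8−1)×7 + 2 = 51 overall.
Running totals: Fm ends at 7, Dadd9 ends at 14, B ends at 21, Bmaj7 ends at 24, Ddim ends at 31, B6 ends at 34, Gadd9 ends at 38, F#maj7 ends at 41, Db7 ends at 47, Bsus4 ends at 50, Dm ends at 51.
Beat 51 falls within Dm.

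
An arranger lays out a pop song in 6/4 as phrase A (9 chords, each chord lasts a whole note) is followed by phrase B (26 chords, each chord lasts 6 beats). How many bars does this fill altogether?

32 bars

A: 9 × 4 = 36 beats = 6 bars.
B: 26 × 6 = 156 beats = 26 bars.
Total: 6 + 26 = 32 bars.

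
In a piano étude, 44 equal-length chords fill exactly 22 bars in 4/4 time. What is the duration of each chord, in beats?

22 bars × 4 beats/bar = 88 beats total.
88 beats ÷ 44 chords = 2 beats per chord.
(That is a half note.)

2 beats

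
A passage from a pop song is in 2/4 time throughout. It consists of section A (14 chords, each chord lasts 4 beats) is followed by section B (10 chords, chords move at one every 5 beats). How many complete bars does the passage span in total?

53 bars

A: 14 × 4 = 56 beats = 28 bars.
B: 10 × 5 = 50 beats = 25 bars.
Total: 28 + 25 = 53 bars.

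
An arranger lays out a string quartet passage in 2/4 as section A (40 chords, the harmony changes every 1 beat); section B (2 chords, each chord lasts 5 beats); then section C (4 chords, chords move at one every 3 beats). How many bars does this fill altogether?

31 bars

A: 40 × 1 = 40 beats = 20 bars.
B: 2 × 5 = 10 beats = 5 bars.
C: 4 × 3 = 12 beats = 6 bars.
Total: 20 + 5 + 6 = 31 bars.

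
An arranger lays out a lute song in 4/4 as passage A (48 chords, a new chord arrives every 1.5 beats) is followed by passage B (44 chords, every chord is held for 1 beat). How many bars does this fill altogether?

A: 48 × 1.5 = 72 beats = 18 bars.
B: 44 × 1 = 44 beats = 11 bars.
Total: 18 + 11 = 29 bars.

29 bars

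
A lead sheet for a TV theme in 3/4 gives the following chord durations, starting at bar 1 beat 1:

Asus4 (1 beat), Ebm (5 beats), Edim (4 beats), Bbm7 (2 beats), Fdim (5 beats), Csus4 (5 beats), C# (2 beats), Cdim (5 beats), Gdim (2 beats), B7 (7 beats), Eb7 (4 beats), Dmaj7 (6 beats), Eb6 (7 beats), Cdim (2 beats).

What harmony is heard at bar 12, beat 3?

B7

Beat 3 of bar 12 is beat (12−1)×3 + 3 = 36 overall.
Running totals: Asus4 ends at 1, Ebm ends at 6, Edim ends at 10, Bbm7 ends at 12, Fdim ends at 17, Csus4 ends at 22, C# ends at 24, Cdim ends at 29, Gdim ends at 31, B7 ends at 38.
Beat 36 falls within B7.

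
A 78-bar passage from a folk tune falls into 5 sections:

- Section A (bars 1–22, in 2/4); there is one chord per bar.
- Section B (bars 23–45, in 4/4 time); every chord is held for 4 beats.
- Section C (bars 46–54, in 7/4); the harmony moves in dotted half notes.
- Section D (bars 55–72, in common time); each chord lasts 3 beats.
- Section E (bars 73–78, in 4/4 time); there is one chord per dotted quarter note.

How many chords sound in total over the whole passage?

A has 44 beats and chords last 2 each, so 22 chords.
B has 92 beats and chords last 4 each, so 23 chords.
C has 63 beats and chords last 3 each, so 21 chords.
D has 72 beats and chords last 3 each, so 24 chords.
E has 24 beats and chords last 1.5 each, so 16 chords.
Total: 22 + 23 + 21 + 24 + 16 = 106.

106 chords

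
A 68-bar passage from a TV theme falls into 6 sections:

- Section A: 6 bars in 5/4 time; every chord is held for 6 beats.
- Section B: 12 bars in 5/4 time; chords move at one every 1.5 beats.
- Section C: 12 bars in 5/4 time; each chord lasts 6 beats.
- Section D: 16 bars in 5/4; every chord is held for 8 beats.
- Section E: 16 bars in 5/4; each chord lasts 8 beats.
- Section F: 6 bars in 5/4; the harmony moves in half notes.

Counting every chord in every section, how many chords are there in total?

90 chords

A: 6 bars × 5 beats = 30 beats; 6 beats/chord → 5 chords.
B: 12 bars × 5 beats = 60 beats; 1.5 beats/chord → 40 chords.
C: 12 bars × 5 beats = 60 beats; 6 beats/chord → 10 chords.
D: 16 bars × 5 beats = 80 beats; 8 beats/chord → 10 chords.
E: 16 bars × 5 beats = 80 beats; 8 beats/chord → 10 chords.
F: 6 bars × 5 beats = 30 beats; 2 beats/chord → 15 chords.
Total: 5 + 40 + 10 + 10 + 10 + 15 = 90.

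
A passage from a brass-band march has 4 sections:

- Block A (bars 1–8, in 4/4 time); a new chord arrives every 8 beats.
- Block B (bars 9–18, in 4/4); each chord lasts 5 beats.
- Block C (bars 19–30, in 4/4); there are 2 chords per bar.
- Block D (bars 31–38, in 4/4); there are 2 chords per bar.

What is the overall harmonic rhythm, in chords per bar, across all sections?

26/19 chords per bar

A: 8 × 4 = 32 beats ÷ 8 = 4 chords.
B: 10 × 4 = 40 beats ÷ 5 = 8 chords.
C: 12 × 4 = 48 beats ÷ 2 = 24 chords.
D: 8 × 4 = 32 beats ÷ 2 = 16 chords.
Overall: 52 chords over 38 bars → 52/38 = 26/19 chords per bar.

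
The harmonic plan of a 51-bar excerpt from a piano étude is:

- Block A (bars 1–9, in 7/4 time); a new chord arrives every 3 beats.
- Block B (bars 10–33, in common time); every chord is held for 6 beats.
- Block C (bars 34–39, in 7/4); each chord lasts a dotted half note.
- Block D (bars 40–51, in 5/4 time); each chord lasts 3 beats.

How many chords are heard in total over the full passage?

A: 9·7 = 63 beats, 63/3 = 21 chords.
B: 24·4 = 96 beats, 96/6 = 16 chords.
C: 6·7 = 42 beats, 42/3 = 14 chords.
D: 12·5 = 60 beats, 60/3 = 20 chords.
Total: 21 + 16 + 14 + 20 = 71.

71 chords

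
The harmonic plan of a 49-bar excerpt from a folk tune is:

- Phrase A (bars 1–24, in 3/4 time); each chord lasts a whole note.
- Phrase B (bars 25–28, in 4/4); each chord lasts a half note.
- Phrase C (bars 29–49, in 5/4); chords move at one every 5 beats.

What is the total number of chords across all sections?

47 chords

A: 24·3 = 72 beats, 72/4 = 18 chords.
B: 4·4 = 16 beats, 16/2 = 8 chords.
C: 21·5 = 105 beats, 105/5 = 21 chords.
Total: 18 + 8 + 21 = 47.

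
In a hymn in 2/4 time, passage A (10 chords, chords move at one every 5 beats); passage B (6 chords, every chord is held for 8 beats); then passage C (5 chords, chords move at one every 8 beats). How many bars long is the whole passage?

A: 10 × 5 = 50 beats = 25 bars.
B: 6 × 8 = 48 beats = 24 bars.
C: 5 × 8 = 40 beats = 20 bars.
Total: 25 + 24 + 20 = 69 bars.

69 bars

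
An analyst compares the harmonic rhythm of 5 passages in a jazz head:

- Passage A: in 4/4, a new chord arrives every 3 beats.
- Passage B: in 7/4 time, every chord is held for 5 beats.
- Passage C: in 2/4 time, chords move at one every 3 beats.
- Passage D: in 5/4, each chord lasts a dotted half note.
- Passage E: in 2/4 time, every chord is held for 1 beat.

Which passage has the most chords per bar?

Passage E

A: 4/3 = 4/3 chords/bar.
B: 7/5 = 1.4 chords/bar.
C: 2/3 = 2/3 chords/bar.
D: 5/3 = 5/3 chords/bar.
E: 2/1 = 2 chords/bar.
Fastest is E at 2 chords/bar.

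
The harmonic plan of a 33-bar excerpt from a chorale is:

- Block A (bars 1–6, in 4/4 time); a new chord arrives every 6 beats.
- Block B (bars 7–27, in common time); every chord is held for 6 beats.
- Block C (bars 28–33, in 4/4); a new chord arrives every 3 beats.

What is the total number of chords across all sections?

A has 24 beats and chords last 6 each, so 4 chords.
B has 84 beats and chords last 6 each, so 14 chords.
C has 24 beats and chords last 3 each, so 8 chords.
Total: 4 + 14 + 8 = 26.

26 chords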